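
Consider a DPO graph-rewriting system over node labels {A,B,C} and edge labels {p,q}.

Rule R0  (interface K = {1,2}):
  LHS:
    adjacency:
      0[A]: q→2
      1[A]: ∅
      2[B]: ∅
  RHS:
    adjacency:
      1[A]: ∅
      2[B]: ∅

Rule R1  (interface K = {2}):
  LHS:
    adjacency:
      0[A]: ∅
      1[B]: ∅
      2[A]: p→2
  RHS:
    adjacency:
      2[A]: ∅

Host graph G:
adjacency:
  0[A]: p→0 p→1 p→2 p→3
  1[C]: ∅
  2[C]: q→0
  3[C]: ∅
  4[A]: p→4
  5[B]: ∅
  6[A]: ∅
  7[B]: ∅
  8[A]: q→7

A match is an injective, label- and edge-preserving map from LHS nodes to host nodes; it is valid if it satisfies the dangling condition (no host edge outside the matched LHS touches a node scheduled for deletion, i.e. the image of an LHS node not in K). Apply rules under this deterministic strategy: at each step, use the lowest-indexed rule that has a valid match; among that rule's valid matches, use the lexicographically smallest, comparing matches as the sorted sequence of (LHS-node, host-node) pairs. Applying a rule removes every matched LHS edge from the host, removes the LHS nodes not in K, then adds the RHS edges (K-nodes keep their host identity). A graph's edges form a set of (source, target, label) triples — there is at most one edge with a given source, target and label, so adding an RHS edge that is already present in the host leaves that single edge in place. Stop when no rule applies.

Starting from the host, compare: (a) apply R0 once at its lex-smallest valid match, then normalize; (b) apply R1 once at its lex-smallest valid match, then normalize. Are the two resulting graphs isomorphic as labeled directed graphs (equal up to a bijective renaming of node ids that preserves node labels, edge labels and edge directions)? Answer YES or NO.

Answer: YES

Derivation:
branch R0-first: apply at {0↦8, 1↦0, 2↦7} → |E|=6, then 1 more step(s) → NF |V|=6 |E|=5 V={0:A, 1:C, 2:C, 3:C, 4:A, 7:B} E=0-p->1 0-p->2 0-p->3 2-q->0 4-p->4
branch R1-first: apply at {0↦6, 1↦5, 2↦0} → |E|=6, then 1 more step(s) → NF |V|=6 |E|=5 V={0:A, 1:C, 2:C, 3:C, 4:A, 7:B} E=0-p->1 0-p->2 0-p->3 2-q->0 4-p->4
graphs isomorphic (equal up to label-preserving node renaming)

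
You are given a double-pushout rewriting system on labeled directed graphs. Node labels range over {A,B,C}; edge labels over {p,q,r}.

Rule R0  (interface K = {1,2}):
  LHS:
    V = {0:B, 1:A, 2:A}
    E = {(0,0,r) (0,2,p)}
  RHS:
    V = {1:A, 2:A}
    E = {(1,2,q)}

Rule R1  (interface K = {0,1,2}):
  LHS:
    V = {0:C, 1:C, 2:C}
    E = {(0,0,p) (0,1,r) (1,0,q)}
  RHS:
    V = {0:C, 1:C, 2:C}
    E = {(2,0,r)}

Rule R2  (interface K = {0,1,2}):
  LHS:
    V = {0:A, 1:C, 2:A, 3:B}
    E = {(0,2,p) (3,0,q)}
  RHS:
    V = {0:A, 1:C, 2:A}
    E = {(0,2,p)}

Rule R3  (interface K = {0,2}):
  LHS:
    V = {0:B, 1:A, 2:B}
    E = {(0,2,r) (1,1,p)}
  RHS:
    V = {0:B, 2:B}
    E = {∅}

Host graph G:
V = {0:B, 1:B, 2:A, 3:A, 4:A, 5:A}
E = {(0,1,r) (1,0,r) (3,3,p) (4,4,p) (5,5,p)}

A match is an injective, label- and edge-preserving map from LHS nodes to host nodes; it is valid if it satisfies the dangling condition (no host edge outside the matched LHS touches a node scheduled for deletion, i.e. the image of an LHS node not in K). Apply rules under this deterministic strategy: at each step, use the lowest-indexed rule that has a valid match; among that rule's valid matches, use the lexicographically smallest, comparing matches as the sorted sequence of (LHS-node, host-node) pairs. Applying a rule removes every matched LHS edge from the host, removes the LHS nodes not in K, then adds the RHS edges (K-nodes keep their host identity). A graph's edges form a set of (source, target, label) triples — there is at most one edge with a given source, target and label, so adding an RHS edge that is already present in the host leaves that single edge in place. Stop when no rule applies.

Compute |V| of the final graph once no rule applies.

initial: |V|=6 |E|=5  E = 0-r->1 1-r->0 3-p->3 4-p->4 5-p->5
step 1: apply R3 at {0↦0, 1↦3, 2↦1}  → |V|=5 |E|=3  E = 1-r->0 4-p->4 5-p->5
step 2: apply R3 at {0↦1, 1↦4, 2↦0}  → |V|=4 |E|=1  E = 5-p->5
final graph: no rule applies after step 2
NF nodes: {0:B, 1:B, 2:A, 5:A}

Answer: 4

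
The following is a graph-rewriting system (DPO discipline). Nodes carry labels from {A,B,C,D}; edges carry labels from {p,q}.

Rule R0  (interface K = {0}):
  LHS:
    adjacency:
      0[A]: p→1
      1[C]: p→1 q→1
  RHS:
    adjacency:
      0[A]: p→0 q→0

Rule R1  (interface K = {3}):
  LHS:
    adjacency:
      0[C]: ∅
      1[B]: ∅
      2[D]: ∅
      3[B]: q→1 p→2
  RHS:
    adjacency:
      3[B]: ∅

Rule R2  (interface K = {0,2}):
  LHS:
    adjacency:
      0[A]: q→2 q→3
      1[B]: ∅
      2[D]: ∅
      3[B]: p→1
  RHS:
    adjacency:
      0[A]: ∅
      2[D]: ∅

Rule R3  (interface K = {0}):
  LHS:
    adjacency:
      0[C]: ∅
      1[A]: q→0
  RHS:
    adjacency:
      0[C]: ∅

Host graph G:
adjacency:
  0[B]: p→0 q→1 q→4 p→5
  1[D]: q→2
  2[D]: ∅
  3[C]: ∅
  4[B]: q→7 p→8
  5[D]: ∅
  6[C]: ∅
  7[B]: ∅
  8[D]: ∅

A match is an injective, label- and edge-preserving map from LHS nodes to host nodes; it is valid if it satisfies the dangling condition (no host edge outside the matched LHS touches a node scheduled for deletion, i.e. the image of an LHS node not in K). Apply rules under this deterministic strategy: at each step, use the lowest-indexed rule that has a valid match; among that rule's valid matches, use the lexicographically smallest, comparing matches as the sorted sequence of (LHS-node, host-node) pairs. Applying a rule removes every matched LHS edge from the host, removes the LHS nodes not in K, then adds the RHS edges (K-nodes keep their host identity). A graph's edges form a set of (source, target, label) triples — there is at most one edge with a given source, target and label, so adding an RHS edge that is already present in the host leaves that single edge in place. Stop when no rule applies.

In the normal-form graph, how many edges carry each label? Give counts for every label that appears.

Answer: p:1 q:2

Rewrite trace:
[0] host  ⇒  9 nodes, 7 edges  {0-p->0 0-q->1 0-q->4 0-p->5 1-q->2 4-q->7 4-p->8}
[1] R1 @ {0↦3, 1↦7, 2↦8, 3↦4}  ⇒  6 nodes, 5 edges  {0-p->0 0-q->1 0-q->4 0-p->5 1-q->2}
[2] R1 @ {0↦6, 1↦4, 2↦5, 3↦0}  ⇒  3 nodes, 3 edges  {0-p->0 0-q->1 1-q->2}
normal form: no rule applies after step 2
NF edges: [(0, 0, 'p'), (0, 1, 'q'), (1, 2, 'q')]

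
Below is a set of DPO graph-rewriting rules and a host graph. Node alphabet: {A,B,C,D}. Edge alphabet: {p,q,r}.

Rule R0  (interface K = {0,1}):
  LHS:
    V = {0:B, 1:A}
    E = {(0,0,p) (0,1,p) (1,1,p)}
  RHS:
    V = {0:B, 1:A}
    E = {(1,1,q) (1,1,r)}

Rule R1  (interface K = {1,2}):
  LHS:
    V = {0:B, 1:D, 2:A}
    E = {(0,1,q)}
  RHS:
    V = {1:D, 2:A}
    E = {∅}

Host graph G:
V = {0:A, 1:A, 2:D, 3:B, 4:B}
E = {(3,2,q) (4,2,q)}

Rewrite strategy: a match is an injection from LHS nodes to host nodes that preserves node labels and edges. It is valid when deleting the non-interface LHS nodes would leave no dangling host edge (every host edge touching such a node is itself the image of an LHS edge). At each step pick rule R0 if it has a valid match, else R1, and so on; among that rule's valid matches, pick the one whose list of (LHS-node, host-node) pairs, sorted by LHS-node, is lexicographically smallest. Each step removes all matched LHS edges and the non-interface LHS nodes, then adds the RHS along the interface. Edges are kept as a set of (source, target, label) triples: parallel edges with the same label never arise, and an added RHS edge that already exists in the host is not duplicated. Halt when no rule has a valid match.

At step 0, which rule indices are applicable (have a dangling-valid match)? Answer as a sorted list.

Answer: [R1]

Rewrite trace:
R0: no valid match — LHS pattern not found
R1: 4 valid matches — {0↦3, 1↦2, 2↦0}, {0↦3, 1↦2, 2↦1}, {0↦4, 1↦2, 2↦0} (+1 more)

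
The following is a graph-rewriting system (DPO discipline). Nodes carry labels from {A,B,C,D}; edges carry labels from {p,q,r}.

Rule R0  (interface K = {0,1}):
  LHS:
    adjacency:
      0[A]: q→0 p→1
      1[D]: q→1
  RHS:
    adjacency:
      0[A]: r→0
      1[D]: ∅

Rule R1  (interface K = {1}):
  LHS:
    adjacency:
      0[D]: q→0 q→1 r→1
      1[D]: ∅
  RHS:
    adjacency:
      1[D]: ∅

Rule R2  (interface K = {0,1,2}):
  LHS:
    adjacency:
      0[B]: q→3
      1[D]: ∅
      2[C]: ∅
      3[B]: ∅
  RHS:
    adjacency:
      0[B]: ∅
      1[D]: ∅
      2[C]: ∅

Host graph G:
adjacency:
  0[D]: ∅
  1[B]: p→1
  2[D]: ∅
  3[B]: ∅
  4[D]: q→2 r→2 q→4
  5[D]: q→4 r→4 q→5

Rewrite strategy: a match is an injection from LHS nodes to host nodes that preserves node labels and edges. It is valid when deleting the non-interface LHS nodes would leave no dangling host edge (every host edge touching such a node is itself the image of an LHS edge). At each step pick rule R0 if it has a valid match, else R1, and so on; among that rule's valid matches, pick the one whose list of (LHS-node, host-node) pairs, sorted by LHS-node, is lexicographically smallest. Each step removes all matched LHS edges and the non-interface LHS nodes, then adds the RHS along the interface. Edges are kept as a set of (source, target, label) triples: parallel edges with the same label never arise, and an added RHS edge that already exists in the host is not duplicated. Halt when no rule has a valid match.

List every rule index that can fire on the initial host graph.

R0: no valid match — LHS pattern not found
R1: 1 valid match — {0↦5, 1↦4}
R2: no valid match — LHS pattern not found

Answer: [R1]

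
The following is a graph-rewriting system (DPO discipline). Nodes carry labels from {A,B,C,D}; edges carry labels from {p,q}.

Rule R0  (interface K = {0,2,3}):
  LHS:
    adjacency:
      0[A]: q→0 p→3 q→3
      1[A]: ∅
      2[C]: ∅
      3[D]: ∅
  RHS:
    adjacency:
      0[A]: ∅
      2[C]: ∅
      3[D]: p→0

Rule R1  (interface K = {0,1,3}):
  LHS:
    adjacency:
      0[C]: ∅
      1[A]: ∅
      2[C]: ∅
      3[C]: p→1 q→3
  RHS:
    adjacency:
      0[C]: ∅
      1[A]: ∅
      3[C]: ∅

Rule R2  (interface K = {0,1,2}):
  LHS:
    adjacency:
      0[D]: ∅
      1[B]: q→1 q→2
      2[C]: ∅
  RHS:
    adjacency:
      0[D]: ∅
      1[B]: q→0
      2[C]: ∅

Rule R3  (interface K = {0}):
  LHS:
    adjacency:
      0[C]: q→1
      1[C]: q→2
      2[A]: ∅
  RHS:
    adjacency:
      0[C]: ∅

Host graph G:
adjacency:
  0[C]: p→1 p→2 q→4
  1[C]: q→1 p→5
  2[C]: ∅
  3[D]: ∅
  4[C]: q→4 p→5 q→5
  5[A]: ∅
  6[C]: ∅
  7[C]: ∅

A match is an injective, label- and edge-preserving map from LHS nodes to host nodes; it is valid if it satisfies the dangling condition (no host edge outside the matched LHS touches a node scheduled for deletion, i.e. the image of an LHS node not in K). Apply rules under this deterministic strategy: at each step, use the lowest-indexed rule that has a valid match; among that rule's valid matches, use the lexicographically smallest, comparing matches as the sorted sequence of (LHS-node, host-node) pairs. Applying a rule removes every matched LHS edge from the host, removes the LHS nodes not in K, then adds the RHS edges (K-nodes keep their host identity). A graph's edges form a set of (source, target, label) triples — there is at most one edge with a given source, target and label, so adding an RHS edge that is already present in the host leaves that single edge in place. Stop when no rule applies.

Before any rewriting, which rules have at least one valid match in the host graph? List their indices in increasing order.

R0: no valid match — LHS pattern not found
R1: 16 valid matches — {0↦0, 1↦5, 2↦6, 3↦1}, {0↦0, 1↦5, 2↦6, 3↦4}, {0↦0, 1↦5, 2↦7, 3↦1} (+13 more)
R2: no valid match — LHS pattern not found
R3: no valid match — 1 raw match, all fail dangling condition

Answer: [R1]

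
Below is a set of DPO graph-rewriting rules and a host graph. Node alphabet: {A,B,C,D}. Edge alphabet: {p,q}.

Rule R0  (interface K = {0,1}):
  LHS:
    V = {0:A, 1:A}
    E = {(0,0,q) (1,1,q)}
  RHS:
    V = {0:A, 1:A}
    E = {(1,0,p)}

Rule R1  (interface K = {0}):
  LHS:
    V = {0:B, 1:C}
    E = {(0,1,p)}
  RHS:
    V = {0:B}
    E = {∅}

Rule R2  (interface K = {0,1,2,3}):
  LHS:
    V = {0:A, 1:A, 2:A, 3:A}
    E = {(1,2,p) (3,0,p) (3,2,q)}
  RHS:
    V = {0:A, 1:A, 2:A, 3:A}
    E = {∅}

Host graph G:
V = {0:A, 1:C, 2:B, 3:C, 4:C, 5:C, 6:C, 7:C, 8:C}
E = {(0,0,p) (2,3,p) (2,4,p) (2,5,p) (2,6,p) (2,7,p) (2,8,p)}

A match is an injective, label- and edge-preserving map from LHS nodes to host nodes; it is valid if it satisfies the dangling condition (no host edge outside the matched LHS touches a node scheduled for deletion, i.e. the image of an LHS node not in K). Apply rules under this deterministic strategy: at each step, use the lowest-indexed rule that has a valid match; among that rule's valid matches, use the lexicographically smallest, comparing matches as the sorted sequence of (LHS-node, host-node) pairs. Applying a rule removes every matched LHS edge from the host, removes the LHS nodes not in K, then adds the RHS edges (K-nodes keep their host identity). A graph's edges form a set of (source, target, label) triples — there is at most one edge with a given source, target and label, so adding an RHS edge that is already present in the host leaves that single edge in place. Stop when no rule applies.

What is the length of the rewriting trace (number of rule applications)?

start.  V:9 E:7  edges: 0-p->0 2-p->3 2-p->4 2-p->5 2-p->6 2-p->7 2-p->8
1. fire R1 via {0↦2, 1↦3}  →  V:8 E:6  edges: 0-p->0 2-p->4 2-p->5 2-p->6 2-p->7 2-p->8
2. fire R1 via {0↦2, 1↦4}  →  V:7 E:5  edges: 0-p->0 2-p->5 2-p->6 2-p->7 2-p->8
3. fire R1 via {0↦2, 1↦5}  →  V:6 E:4  edges: 0-p->0 2-p->6 2-p->7 2-p->8
4. fire R1 via {0↦2, 1↦6}  →  V:5 E:3  edges: 0-p->0 2-p->7 2-p->8
5. fire R1 via {0↦2, 1↦7}  →  V:4 E:2  edges: 0-p->0 2-p->8
6. fire R1 via {0↦2, 1↦8}  →  V:3 E:1  edges: 0-p->0
normal form: no rule applies after step 6

Answer: 6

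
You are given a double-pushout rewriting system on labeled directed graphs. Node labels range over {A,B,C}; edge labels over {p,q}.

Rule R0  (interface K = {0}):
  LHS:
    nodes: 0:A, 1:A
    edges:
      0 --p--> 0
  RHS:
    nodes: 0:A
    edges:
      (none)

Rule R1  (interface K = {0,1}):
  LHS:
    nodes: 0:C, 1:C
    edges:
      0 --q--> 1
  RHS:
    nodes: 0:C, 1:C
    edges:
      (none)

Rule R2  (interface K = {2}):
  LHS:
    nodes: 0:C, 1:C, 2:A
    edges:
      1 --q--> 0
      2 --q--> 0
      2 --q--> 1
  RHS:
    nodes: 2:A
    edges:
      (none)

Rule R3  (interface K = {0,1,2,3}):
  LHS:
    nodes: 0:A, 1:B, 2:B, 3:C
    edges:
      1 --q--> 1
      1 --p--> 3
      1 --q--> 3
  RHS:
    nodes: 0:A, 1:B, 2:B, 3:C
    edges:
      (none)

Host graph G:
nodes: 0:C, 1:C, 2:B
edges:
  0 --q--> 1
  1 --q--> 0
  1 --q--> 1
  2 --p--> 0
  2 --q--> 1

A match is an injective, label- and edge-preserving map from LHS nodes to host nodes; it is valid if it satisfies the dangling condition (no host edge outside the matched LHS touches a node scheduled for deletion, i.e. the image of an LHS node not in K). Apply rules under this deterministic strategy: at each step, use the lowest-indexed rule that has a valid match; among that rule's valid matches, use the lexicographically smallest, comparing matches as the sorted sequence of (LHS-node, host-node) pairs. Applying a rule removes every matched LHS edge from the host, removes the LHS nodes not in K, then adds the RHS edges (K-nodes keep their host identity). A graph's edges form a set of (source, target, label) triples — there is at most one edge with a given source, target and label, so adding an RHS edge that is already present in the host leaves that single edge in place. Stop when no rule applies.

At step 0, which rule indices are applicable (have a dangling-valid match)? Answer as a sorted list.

R0: no valid match — LHS pattern not found
R1: 2 valid matches — {0↦0, 1↦1}, {0↦1, 1↦0}
R2: no valid match — LHS pattern not found
R3: no valid match — LHS pattern not found

Answer: [R1]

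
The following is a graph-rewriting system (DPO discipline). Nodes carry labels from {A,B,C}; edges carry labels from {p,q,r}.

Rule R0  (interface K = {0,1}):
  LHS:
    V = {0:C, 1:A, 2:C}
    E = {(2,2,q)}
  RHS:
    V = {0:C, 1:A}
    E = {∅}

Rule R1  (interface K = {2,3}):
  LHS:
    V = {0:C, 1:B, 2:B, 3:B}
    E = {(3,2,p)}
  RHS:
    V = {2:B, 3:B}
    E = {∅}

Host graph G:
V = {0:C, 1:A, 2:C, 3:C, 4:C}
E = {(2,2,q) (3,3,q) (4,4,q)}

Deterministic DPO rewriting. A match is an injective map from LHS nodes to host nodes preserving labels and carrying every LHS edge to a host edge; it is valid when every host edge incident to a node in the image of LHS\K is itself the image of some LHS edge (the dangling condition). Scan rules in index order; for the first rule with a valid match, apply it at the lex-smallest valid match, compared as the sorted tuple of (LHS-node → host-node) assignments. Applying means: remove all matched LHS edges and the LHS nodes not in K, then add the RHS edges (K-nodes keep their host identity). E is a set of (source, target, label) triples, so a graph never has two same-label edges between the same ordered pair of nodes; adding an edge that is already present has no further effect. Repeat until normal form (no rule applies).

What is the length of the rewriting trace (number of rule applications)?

initial: |V|=5 |E|=3  E = 2-q->2 3-q->3 4-q->4
step 1: apply R0 at {0↦0, 1↦1, 2↦2}  → |V|=4 |E|=2  E = 3-q->3 4-q->4
step 2: apply R0 at {0↦0, 1↦1, 2↦3}  → |V|=3 |E|=1  E = 4-q->4
step 3: apply R0 at {0↦0, 1↦1, 2↦4}  → |V|=2 |E|=0  E = ∅
final graph: no rule applies after step 3

Answer: 3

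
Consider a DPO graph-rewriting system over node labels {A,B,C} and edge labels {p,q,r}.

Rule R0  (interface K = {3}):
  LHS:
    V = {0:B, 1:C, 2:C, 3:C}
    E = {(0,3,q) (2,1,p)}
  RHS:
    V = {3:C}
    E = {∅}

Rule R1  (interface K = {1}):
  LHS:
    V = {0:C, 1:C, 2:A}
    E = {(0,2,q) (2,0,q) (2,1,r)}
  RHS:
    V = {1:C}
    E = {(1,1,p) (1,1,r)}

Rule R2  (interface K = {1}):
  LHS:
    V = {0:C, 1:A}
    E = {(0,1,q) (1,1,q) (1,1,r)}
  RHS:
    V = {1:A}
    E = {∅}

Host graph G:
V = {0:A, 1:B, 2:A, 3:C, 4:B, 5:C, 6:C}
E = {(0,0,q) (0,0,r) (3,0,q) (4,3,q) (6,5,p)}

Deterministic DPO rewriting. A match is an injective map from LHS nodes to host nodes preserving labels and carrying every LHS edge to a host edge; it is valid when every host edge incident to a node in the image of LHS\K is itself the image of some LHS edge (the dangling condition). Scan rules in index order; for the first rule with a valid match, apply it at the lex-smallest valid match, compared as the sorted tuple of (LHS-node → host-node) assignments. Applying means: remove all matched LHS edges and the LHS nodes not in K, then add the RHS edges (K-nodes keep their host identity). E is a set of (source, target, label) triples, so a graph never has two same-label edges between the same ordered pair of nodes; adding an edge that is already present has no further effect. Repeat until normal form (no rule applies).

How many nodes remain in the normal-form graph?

start.  V:7 E:5  edges: 0-q->0 0-r->0 3-q->0 4-q->3 6-p->5
1. fire R0 via {0↦4, 1↦5, 2↦6, 3↦3}  →  V:4 E:3  edges: 0-q->0 0-r->0 3-q->0
2. fire R2 via {0↦3, 1↦0}  →  V:3 E:0  edges: ∅
final graph: no rule applies after step 2
NF nodes: {0:A, 1:B, 2:A}

Answer: 3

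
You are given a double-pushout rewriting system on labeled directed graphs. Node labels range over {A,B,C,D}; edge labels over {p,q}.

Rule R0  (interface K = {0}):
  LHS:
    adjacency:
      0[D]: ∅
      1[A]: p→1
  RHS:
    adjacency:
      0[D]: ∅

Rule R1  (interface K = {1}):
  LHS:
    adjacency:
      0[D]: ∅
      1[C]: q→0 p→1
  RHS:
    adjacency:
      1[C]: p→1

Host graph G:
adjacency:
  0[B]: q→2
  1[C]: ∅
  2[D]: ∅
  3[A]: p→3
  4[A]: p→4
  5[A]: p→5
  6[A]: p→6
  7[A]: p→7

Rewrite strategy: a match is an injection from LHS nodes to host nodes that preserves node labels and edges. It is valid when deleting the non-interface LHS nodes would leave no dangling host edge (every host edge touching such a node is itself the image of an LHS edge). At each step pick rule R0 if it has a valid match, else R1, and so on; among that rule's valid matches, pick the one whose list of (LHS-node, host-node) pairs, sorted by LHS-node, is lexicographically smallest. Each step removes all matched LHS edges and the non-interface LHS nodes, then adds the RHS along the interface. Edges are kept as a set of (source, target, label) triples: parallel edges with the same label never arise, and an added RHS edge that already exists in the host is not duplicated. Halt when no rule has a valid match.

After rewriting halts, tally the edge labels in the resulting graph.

Answer: q:1

Derivation:
[0] host  ⇒  8 nodes, 6 edges  {0-q->2 3-p->3 4-p->4 5-p->5 6-p->6 7-p->7}
[1] R0 @ {0↦2, 1↦3}  ⇒  7 nodes, 5 edges  {0-q->2 4-p->4 5-p->5 6-p->6 7-p->7}
[2] R0 @ {0↦2, 1↦4}  ⇒  6 nodes, 4 edges  {0-q->2 5-p->5 6-p->6 7-p->7}
[3] R0 @ {0↦2, 1↦5}  ⇒  5 nodes, 3 edges  {0-q->2 6-p->6 7-p->7}
[4] R0 @ {0↦2, 1↦6}  ⇒  4 nodes, 2 edges  {0-q->2 7-p->7}
[5] R0 @ {0↦2, 1↦7}  ⇒  3 nodes, 1 edges  {0-q->2}
halt: no rule applies after step 5
NF edges: [(0, 2, 'q')]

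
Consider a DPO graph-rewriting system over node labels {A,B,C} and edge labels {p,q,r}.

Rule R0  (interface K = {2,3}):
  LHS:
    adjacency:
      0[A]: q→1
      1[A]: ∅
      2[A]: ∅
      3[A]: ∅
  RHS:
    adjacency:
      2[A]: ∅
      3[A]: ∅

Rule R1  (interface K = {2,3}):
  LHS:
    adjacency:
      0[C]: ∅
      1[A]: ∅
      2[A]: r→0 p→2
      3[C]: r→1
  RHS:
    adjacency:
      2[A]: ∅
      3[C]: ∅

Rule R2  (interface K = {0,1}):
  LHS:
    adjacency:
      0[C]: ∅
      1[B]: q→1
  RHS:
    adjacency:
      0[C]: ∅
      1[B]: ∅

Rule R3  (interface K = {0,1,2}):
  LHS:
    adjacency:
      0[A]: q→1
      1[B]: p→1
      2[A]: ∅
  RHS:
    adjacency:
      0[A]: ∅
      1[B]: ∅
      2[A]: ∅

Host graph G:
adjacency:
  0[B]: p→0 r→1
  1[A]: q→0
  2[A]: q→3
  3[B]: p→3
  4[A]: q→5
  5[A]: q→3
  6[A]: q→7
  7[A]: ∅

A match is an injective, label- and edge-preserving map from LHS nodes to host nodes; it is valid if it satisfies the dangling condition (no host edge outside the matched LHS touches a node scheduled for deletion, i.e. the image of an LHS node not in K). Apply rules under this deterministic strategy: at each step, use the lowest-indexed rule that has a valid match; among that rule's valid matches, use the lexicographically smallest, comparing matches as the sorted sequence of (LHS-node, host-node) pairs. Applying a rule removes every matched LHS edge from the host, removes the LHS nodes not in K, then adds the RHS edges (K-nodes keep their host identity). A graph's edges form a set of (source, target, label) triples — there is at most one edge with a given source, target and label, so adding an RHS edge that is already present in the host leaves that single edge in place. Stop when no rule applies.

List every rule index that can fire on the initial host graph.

R0: 12 valid matches — {0↦6, 1↦7, 2↦1, 3↦2}, {0↦6, 1↦7, 2↦1, 3↦4}, {0↦6, 1↦7, 2↦1, 3↦5} (+9 more)
R1: no valid match — LHS pattern not found
R2: no valid match — LHS pattern not found
R3: 15 valid matches — {0↦1, 1↦0, 2↦2}, {0↦1, 1↦0, 2↦4}, {0↦1, 1↦0, 2↦5} (+12 more)

Answer: [R0,R3]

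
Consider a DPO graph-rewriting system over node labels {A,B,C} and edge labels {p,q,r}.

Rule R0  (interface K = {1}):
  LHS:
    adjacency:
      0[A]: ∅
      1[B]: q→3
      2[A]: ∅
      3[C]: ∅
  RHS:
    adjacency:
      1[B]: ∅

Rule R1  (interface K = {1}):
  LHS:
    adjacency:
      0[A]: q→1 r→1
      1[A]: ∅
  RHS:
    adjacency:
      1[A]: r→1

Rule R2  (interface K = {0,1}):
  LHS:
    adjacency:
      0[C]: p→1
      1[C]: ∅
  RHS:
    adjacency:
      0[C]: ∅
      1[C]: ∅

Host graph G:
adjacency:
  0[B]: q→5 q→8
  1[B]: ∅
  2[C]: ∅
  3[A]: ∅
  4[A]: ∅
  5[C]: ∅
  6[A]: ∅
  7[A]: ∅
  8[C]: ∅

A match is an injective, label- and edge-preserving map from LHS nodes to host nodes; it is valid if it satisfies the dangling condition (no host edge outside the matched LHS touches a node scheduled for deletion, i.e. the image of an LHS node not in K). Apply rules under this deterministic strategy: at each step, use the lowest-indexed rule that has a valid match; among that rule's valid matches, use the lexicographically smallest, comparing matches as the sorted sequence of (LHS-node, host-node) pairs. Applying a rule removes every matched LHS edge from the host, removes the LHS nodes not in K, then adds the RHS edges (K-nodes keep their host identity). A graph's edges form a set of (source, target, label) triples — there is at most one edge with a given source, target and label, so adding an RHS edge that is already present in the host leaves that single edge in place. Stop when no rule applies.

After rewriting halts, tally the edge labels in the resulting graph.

Answer: (no edges)

Rewrite trace:
initial: |V|=9 |E|=2  E = 0-q->5 0-q->8
step 1: apply R0 at {0↦3, 1↦0, 2↦4, 3↦5}  → |V|=6 |E|=1  E = 0-q->8
step 2: apply R0 at {0↦6, 1↦0, 2↦7, 3↦8}  → |V|=3 |E|=0  E = ∅
final graph: no rule applies after step 2
NF edges: []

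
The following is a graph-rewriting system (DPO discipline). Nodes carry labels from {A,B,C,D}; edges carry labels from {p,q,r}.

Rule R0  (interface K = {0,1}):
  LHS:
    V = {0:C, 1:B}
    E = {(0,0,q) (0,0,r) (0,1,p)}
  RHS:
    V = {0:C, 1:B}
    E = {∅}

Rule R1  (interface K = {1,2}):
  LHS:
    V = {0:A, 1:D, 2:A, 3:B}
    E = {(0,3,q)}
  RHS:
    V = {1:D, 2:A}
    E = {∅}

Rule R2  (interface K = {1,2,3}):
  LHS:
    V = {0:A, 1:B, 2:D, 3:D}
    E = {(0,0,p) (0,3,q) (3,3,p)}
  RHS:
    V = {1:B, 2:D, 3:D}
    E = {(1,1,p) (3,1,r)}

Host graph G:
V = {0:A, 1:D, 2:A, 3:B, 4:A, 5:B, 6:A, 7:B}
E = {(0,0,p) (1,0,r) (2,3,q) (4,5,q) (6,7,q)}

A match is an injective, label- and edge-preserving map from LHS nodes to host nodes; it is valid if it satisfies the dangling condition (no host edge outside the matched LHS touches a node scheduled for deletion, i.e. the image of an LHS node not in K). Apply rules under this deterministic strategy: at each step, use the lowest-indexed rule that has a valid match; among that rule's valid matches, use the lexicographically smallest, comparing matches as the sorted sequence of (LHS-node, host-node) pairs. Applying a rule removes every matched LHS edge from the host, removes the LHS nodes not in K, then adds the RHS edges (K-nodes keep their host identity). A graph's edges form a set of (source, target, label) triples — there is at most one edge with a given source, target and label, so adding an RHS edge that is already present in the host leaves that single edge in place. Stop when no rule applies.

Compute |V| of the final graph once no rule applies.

[0] host  ⇒  8 nodes, 5 edges  {0-p->0 1-r->0 2-q->3 4-q->5 6-q->7}
[1] R1 @ {0↦2, 1↦1, 2↦0, 3↦3}  ⇒  6 nodes, 4 edges  {0-p->0 1-r->0 4-q->5 6-q->7}
[2] R1 @ {0↦4, 1↦1, 2↦0, 3↦5}  ⇒  4 nodes, 3 edges  {0-p->0 1-r->0 6-q->7}
[3] R1 @ {0↦6, 1↦1, 2↦0, 3↦7}  ⇒  2 nodes, 2 edges  {0-p->0 1-r->0}
final graph: no rule applies after step 3
NF nodes: {0:A, 1:D}

Answer: 2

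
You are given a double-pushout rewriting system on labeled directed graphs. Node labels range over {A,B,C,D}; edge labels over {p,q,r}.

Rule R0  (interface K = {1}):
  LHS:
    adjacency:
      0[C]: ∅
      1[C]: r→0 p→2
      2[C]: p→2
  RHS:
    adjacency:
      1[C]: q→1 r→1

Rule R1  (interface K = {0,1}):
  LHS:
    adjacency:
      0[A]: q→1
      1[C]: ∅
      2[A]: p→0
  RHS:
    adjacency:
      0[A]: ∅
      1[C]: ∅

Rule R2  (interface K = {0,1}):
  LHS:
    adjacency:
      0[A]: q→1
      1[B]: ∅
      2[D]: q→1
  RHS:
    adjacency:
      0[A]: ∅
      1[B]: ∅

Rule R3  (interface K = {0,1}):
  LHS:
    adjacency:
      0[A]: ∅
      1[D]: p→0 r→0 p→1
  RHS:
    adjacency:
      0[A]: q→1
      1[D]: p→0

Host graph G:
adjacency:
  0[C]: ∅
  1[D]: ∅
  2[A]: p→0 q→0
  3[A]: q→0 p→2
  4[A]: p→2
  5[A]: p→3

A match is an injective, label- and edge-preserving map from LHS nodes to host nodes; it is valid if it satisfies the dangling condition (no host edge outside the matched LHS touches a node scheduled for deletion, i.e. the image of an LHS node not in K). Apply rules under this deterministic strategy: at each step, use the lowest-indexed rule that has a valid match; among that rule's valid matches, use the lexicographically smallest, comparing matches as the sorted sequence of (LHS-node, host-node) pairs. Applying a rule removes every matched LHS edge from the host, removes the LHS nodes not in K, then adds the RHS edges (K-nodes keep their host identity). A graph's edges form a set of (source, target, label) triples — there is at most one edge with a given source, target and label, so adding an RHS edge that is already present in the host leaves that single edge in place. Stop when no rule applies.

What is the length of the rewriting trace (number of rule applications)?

initial: |V|=6 |E|=6  E = 2-p->0 2-q->0 3-q->0 3-p->2 4-p->2 5-p->3
step 1: apply R1 at {0↦2, 1↦0, 2↦4}  → |V|=5 |E|=4  E = 2-p->0 3-q->0 3-p->2 5-p->3
step 2: apply R1 at {0↦3, 1↦0, 2↦5}  → |V|=4 |E|=2  E = 2-p->0 3-p->2
normal form: no rule applies after step 2

Answer: 2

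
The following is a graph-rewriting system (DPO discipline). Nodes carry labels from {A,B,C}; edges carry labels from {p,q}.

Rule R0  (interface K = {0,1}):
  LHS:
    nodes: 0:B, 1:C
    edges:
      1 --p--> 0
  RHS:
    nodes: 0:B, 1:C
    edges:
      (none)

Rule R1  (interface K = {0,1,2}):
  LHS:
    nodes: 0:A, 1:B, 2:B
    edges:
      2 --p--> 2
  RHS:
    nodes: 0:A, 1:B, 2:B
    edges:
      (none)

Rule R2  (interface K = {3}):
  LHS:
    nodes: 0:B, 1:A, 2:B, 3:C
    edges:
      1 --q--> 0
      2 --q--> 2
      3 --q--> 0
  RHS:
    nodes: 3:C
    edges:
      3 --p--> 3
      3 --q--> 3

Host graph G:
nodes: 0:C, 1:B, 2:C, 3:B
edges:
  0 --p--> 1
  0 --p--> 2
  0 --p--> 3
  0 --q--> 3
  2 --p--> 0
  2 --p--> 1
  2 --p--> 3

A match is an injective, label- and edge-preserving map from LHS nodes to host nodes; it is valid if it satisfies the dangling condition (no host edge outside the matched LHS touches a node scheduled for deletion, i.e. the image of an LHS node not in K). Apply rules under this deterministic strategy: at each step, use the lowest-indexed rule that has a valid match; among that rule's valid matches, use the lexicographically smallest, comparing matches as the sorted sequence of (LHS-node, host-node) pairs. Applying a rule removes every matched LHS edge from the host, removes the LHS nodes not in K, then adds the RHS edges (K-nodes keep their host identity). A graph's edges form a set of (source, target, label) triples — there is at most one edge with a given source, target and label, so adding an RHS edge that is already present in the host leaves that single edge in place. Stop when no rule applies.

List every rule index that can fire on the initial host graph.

R0: 4 valid matches — {0↦1, 1↦0}, {0↦1, 1↦2}, {0↦3, 1↦0} (+1 more)
R1: no valid match — LHS pattern not found
R2: no valid match — LHS pattern not found

Answer: [R0]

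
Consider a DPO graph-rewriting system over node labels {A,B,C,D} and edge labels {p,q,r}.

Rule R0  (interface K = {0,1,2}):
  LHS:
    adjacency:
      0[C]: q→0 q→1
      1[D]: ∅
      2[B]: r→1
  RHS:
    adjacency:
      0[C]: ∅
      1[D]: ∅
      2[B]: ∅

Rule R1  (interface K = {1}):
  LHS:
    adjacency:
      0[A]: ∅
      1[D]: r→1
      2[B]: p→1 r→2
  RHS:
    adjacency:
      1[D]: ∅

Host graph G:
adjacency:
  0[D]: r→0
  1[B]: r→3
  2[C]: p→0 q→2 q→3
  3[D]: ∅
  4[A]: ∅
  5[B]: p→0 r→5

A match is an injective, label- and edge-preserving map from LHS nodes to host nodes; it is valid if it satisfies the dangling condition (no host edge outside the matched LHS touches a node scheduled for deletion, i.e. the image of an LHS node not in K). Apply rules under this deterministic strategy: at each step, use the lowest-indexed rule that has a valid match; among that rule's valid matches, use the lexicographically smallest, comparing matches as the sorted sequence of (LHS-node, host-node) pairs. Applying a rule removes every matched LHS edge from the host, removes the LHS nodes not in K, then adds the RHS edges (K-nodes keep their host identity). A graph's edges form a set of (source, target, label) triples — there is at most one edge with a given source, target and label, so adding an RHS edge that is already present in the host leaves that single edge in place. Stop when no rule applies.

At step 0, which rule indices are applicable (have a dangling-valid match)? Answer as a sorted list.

Answer: [R0,R1]

Derivation:
R0: 1 valid match — {0↦2, 1↦3, 2↦1}
R1: 1 valid match — {0↦4, 1↦0, 2↦5}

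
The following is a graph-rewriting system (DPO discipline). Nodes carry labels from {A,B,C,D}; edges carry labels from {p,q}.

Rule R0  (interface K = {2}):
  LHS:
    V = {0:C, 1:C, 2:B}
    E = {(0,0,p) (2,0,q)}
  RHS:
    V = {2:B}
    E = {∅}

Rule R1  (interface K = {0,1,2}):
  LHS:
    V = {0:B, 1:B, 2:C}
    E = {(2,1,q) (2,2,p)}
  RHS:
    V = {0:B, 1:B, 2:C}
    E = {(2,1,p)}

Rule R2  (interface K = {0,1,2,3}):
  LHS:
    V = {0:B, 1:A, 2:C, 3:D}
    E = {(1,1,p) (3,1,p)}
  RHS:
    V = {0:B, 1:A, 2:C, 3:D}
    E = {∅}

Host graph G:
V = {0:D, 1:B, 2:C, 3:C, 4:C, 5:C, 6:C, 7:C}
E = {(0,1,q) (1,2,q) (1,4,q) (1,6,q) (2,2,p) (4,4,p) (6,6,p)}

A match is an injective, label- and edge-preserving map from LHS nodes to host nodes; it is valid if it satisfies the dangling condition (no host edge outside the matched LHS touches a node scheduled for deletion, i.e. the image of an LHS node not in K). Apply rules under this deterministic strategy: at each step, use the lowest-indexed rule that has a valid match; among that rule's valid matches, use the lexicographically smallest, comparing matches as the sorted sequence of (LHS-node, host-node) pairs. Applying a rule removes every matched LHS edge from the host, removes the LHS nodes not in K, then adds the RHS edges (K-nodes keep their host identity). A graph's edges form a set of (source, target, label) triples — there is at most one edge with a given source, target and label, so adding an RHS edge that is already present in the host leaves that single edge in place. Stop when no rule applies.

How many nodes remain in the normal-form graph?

start.  V:8 E:7  edges: 0-q->1 1-q->2 1-q->4 1-q->6 2-p->2 4-p->4 6-p->6
1. fire R0 via {0↦2, 1↦3, 2↦1}  →  V:6 E:5  edges: 0-q->1 1-q->4 1-q->6 4-p->4 6-p->6
2. fire R0 via {0↦4, 1↦5, 2↦1}  →  V:4 E:3  edges: 0-q->1 1-q->6 6-p->6
3. fire R0 via {0↦6, 1↦7, 2↦1}  →  V:2 E:1  edges: 0-q->1
final graph: no rule applies after step 3
NF nodes: {0:D, 1:B}

Answer: 2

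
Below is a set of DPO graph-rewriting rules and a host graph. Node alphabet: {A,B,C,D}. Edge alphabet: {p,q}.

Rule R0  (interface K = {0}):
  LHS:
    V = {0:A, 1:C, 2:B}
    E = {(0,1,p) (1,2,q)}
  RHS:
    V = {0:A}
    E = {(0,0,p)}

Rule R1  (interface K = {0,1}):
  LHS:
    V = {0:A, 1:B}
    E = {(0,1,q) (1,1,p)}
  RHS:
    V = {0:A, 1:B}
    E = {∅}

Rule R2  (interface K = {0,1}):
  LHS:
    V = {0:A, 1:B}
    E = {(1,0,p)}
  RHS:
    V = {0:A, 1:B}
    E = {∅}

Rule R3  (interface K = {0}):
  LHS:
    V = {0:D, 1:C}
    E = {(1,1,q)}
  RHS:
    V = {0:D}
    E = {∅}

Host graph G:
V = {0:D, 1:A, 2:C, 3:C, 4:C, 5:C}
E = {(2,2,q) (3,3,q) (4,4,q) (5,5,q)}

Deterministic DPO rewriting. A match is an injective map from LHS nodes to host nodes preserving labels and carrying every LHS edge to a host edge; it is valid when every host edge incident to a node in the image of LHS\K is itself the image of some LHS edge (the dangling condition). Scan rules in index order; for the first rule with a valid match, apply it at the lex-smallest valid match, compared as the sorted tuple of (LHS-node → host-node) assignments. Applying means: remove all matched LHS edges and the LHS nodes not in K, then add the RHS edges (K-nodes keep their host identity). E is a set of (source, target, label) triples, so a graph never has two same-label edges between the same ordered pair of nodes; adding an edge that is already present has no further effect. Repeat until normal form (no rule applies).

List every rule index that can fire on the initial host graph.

R0: no valid match — LHS pattern not found
R1: no valid match — LHS pattern not found
R2: no valid match — LHS pattern not found
R3: 4 valid matches — {0↦0, 1↦2}, {0↦0, 1↦3}, {0↦0, 1↦4} (+1 more)

Answer: [R3]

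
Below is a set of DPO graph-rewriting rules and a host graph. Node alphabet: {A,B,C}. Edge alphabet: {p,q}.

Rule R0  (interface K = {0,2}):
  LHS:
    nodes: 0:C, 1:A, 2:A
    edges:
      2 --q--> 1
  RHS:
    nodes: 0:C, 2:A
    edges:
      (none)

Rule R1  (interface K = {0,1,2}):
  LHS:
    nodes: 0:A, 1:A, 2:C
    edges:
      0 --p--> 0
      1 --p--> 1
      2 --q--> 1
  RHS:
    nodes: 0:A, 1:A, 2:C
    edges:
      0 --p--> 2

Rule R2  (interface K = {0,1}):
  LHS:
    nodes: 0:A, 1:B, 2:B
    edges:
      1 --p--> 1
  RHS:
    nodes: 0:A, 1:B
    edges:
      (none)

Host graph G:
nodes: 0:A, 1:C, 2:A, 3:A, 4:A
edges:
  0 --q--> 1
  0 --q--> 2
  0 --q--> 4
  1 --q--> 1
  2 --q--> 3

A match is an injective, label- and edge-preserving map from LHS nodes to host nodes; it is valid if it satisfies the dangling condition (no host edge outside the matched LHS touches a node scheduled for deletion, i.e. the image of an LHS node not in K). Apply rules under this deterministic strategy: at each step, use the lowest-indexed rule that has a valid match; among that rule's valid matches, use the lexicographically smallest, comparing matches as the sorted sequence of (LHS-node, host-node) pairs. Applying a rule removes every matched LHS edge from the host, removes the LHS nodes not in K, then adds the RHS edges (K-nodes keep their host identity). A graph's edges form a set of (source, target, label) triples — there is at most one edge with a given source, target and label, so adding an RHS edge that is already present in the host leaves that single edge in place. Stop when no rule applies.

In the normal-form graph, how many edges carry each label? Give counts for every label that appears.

initial: |V|=5 |E|=5  E = 0-q->1 0-q->2 0-q->4 1-q->1 2-q->3
step 1: apply R0 at {0↦1, 1↦3, 2↦2}  → |V|=4 |E|=4  E = 0-q->1 0-q->2 0-q->4 1-q->1
step 2: apply R0 at {0↦1, 1↦2, 2↦0}  → |V|=3 |E|=3  E = 0-q->1 0-q->4 1-q->1
step 3: apply R0 at {0↦1, 1↦4, 2↦0}  → |V|=2 |E|=2  E = 0-q->1 1-q->1
normal form: no rule applies after step 3
NF edges: [(0, 1, 'q'), (1, 1, 'q')]

Answer: q:2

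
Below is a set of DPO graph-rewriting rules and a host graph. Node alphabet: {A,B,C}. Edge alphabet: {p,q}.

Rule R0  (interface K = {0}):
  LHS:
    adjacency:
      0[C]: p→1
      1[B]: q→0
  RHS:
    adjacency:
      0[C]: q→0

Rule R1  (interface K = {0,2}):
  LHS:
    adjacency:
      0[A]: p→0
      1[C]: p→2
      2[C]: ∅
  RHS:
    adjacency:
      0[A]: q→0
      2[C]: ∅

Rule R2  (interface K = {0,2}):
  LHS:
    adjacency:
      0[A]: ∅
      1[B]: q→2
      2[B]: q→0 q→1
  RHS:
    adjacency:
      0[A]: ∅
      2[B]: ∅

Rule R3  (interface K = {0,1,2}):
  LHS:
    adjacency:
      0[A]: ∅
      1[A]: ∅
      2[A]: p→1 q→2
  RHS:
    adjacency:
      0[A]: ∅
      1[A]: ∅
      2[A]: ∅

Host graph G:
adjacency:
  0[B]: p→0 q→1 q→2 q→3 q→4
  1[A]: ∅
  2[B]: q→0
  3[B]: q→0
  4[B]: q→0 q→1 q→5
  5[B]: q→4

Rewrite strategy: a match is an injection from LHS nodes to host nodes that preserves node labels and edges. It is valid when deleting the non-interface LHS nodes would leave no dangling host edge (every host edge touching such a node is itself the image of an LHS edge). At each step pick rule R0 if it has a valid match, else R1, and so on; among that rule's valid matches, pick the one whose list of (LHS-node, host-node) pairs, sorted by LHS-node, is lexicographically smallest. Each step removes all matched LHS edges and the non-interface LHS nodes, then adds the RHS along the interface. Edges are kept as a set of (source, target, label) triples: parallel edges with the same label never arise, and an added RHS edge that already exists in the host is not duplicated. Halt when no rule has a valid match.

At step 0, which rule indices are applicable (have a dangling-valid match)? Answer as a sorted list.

Answer: [R2]

Derivation:
R0: no valid match — LHS pattern not found
R1: no valid match — LHS pattern not found
R2: 3 valid matches — {0↦1, 1↦2, 2↦0}, {0↦1, 1↦3, 2↦0}, {0↦1, 1↦5, 2↦4}
R3: no valid match — LHS pattern not found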